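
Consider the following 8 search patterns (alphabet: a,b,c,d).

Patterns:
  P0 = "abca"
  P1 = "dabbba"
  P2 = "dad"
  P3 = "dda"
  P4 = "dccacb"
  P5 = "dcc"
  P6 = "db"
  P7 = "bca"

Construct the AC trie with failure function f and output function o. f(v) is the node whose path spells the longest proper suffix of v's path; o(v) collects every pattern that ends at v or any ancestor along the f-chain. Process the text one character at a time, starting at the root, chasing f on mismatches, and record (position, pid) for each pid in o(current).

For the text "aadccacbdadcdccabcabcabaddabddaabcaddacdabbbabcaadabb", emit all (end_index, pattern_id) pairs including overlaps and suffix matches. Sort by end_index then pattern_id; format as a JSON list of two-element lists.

Construct AC machine:
Trie nodes:
  0='ε' goto a→1 b→20 d→5
  1='a' goto b→2
  2='ab' goto c→3
  3='abc' goto a→4
  4='abca' goto ·  ←P0
  5='d' goto a→6 b→19 c→14 d→12
  6='da' goto b→7 d→11
  7='dab' goto b→8
  8='dabb' goto b→9
  9='dabbb' goto a→10
  10='dabbba' goto ·  ←P1
  11='dad' goto ·  ←P2
  12='dd' goto a→13
  13='dda' goto ·  ←P3
  14='dc' goto c→15
  15='dcc' goto a→16  ←P5
  16='dcca' goto c→17
  17='dccac' goto b→18
  18='dccacb' goto ·  ←P4
  19='db' goto ·  ←P6
  20='b' goto c→21
  21='bc' goto a→22
  22='bca' goto ·  ←P7

BFS fail/out derivation:
  n1('a'): parent n0 fail=0; on 'a' 0 → fail=0;  out ∅∪∅=∅
  n5('d'): parent n0 fail=0; on 'd' 0 → fail=0;  out ∅∪∅=∅
  n20('b'): parent n0 fail=0; on 'b' 0 → fail=0;  out ∅∪∅=∅
  n2('ab'): parent n1 fail=0; on 'b' 0 → fail=20;  out ∅∪∅=∅
  n6('da'): parent n5 fail=0; on 'a' 0 → fail=1;  out ∅∪∅=∅
  n12('dd'): parent n5 fail=0; on 'd' 0 → fail=5;  out ∅∪∅=∅
  n14('dc'): parent n5 fail=0; on 'c' 0 → fail=0;  out ∅∪∅=∅
  n19('db'): parent n5 fail=0; on 'b' 0 → fail=20;  out {6}∪∅={6}
  n21('bc'): parent n20 fail=0; on 'c' 0 → fail=0;  out ∅∪∅=∅
  n3('abc'): parent n2 fail=20; on 'c' 20 → fail=21;  out ∅∪∅=∅
  n7('dab'): parent n6 fail=1; on 'b' 1 → fail=2;  out ∅∪∅=∅
  n11('dad'): parent n6 fail=1; on 'd' 1→0 → fail=5;  out {2}∪∅={2}
  n13('dda'): parent n12 fail=5; on 'a' 5 → fail=6;  out {3}∪∅={3}
  n15('dcc'): parent n14 fail=0; on 'c' 0 → fail=0;  out {5}∪∅={5}
  n22('bca'): parent n21 fail=0; on 'a' 0 → fail=1;  out {7}∪∅={7}
  n4('abca'): parent n3 fail=21; on 'a' 21 → fail=22;  out {0}∪{7}={0,7}
  n8('dabb'): parent n7 fail=2; on 'b' 2→20→0 → fail=20;  out ∅∪∅=∅
  n16('dcca'): parent n15 fail=0; on 'a' 0 → fail=1;  out ∅∪∅=∅
  n9('dabbb'): parent n8 fail=20; on 'b' 20→0 → fail=20;  out ∅∪∅=∅
  n17('dccac'): parent n16 fail=1; on 'c' 1→0 → fail=0;  out ∅∪∅=∅
  n10('dabbba'): parent n9 fail=20; on 'a' 20→0 → fail=1;  out {1}∪∅={1}
  n18('dccacb'): parent n17 fail=0; on 'b' 0 → fail=20;  out {4}∪∅={4}

Run:
pos 0 'a': at 1
pos 1 'a': at 1 ·f
pos 2 'd': at 5 ·f
pos 3 'c': at 14
pos 4 'c': at 15  emit P5@[2:4]
pos 5 'a': at 16
pos 6 'c': at 17
pos 7 'b': at 18  emit P4@[2:7]
pos 8 'd': at 5 ·f
pos 9 'a': at 6
pos 10 'd': at 11  emit P2@[8:10]
pos 11 'c': at 14 ·f
pos 12 'd': at 5 ·f
pos 13 'c': at 14
pos 14 'c': at 15  emit P5@[12:14]
pos 15 'a': at 16
pos 16 'b': at 2 ·f
pos 17 'c': at 3
pos 18 'a': at 4  emit P0@[15:18],P7@[16:18]
pos 19 'b': at 2 ·f
pos 20 'c': at 3
pos 21 'a': at 4  emit P0@[18:21],P7@[19:21]
pos 22 'b': at 2 ·f
pos 23 'a': at 1 ·f
pos 24 'd': at 5 ·f
pos 25 'd': at 12
pos 26 'a': at 13  emit P3@[24:26]
pos 27 'b': at 7 ·f
pos 28 'd': at 5 ·f
pos 29 'd': at 12
pos 30 'a': at 13  emit P3@[28:30]
pos 31 'a': at 1 ·f
pos 32 'b': at 2
pos 33 'c': at 3
pos 34 'a': at 4  emit P0@[31:34],P7@[32:34]
pos 35 'd': at 5 ·f
pos 36 'd': at 12
pos 37 'a': at 13  emit P3@[35:37]
pos 38 'c': at 0 ·f
pos 39 'd': at 5
pos 40 'a': at 6
pos 41 'b': at 7
pos 42 'b': at 8
pos 43 'b': at 9
pos 44 'a': at 10  emit P1@[39:44]
pos 45 'b': at 2 ·f
pos 46 'c': at 3
pos 47 'a': at 4  emit P0@[44:47],P7@[45:47]
pos 48 'a': at 1 ·f
pos 49 'd': at 5 ·f
pos 50 'a': at 6
pos 51 'b': at 7
pos 52 'b': at 8

Matches: [[4,5],[7,4],[10,2],[14,5],[18,0],[18,7],[21,0],[21,7],[26,3],[30,3],[34,0],[34,7],[37,3],[44,1],[47,0],[47,7]]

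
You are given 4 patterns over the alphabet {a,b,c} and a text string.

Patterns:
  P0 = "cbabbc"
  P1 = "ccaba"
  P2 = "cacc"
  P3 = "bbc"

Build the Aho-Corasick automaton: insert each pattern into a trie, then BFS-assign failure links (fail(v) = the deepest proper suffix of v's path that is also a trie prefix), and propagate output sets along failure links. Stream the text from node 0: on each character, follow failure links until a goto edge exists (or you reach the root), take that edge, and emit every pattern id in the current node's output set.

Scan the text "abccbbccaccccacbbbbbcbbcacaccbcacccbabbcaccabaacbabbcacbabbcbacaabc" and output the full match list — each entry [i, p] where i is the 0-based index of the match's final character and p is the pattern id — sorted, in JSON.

Build:
Trie nodes:
  0='ε' goto b→14 c→1
  1='c' goto a→11 b→2 c→7
  2='cb' goto a→3
  3='cba' goto b→4
  4='cbab' goto b→5
  5='cbabb' goto c→6
  6='cbabbc' goto ·  ←P0
  7='cc' goto a→8
  8='cca' goto b→9
  9='ccab' goto a→10
  10='ccaba' goto ·  ←P1
  11='ca' goto c→12
  12='cac' goto c→13
  13='cacc' goto ·  ←P2
  14='b' goto b→15
  15='bb' goto c→16
  16='bbc' goto ·  ←P3

Failure links (BFS by depth):
  fail(1) 'c': from fail(0)=0 chase 'c': 0 ⇒ 0;  out=∅∪out(0)=∅
  fail(14) 'b': from fail(0)=0 chase 'b': 0 ⇒ 0;  out=∅∪out(0)=∅
  fail(2) 'cb': from fail(1)=0 chase 'b': 0 ⇒ 14;  out=∅∪out(14)=∅
  fail(7) 'cc': from fail(1)=0 chase 'c': 0 ⇒ 1;  out=∅∪out(1)=∅
  fail(11) 'ca': from fail(1)=0 chase 'a': 0 ⇒ 0;  out=∅∪out(0)=∅
  fail(15) 'bb': from fail(14)=0 chase 'b': 0 ⇒ 14;  out=∅∪out(14)=∅
  fail(3) 'cba': from fail(2)=14 chase 'a': 14→0 ⇒ 0;  out=∅∪out(0)=∅
  fail(8) 'cca': from fail(7)=1 chase 'a': 1 ⇒ 11;  out=∅∪out(11)=∅
  fail(12) 'cac': from fail(11)=0 chase 'c': 0 ⇒ 1;  out=∅∪out(1)=∅
  fail(16) 'bbc': from fail(15)=14 chase 'c': 14→0 ⇒ 1;  out={3}∪out(1)={3}
  fail(4) 'cbab': from fail(3)=0 chase 'b': 0 ⇒ 14;  out=∅∪out(14)=∅
  fail(9) 'ccab': from fail(8)=11 chase 'b': 11→0 ⇒ 14;  out=∅∪out(14)=∅
  fail(13) 'cacc': from fail(12)=1 chase 'c': 1 ⇒ 7;  out={2}∪out(7)={2}
  fail(5) 'cbabb': from fail(4)=14 chase 'b': 14 ⇒ 15;  out=∅∪out(15)=∅
  fail(10) 'ccaba': from fail(9)=14 chase 'a': 14→0 ⇒ 0;  out={1}∪out(0)={1}
  fail(6) 'cbabbc': from fail(5)=15 chase 'c': 15 ⇒ 16;  out={0}∪out(16)={0,3}

Scan:
[0] read 'a'  n0⇒n0
[1] read 'b'  n0⇒n14
[2] read 'c'  n14⇒n1 ·f
[3] read 'c'  n1⇒n7
[4] read 'b'  n7⇒n2 ·f
[5] read 'b'  n2⇒n15 ·f
[6] read 'c'  n15⇒n16  emit P3@[4:6]
[7] read 'c'  n16⇒n7 ·f
[8] read 'a'  n7⇒n8
[9] read 'c'  n8⇒n12 ·f
[10] read 'c'  n12⇒n13  emit P2@[7:10]
[11] read 'c'  n13⇒n7 ·f
[12] read 'c'  n7⇒n7 ·f
[13] read 'a'  n7⇒n8
[14] read 'c'  n8⇒n12 ·f
[15] read 'b'  n12⇒n2 ·f
[16] read 'b'  n2⇒n15 ·f
[17] read 'b'  n15⇒n15 ·f
[18] read 'b'  n15⇒n15 ·f
[19] read 'b'  n15⇒n15 ·f
[20] read 'c'  n15⇒n16  emit P3@[18:20]
[21] read 'b'  n16⇒n2 ·f
[22] read 'b'  n2⇒n15 ·f
[23] read 'c'  n15⇒n16  emit P3@[21:23]
[24] read 'a'  n16⇒n11 ·f
[25] read 'c'  n11⇒n12
[26] read 'a'  n12⇒n11 ·f
[27] read 'c'  n11⇒n12
[28] read 'c'  n12⇒n13  emit P2@[25:28]
[29] read 'b'  n13⇒n2 ·f
[30] read 'c'  n2⇒n1 ·f
[31] read 'a'  n1⇒n11
[32] read 'c'  n11⇒n12
[33] read 'c'  n12⇒n13  emit P2@[30:33]
[34] read 'c'  n13⇒n7 ·f
[35] read 'b'  n7⇒n2 ·f
[36] read 'a'  n2⇒n3
[37] read 'b'  n3⇒n4
[38] read 'b'  n4⇒n5
[39] read 'c'  n5⇒n6  emit P0@[34:39],P3@[37:39]
[40] read 'a'  n6⇒n11 ·f
[41] read 'c'  n11⇒n12
[42] read 'c'  n12⇒n13  emit P2@[39:42]
[43] read 'a'  n13⇒n8 ·f
[44] read 'b'  n8⇒n9
[45] read 'a'  n9⇒n10  emit P1@[41:45]
[46] read 'a'  n10⇒n0 ·f
[47] read 'c'  n0⇒n1
[48] read 'b'  n1⇒n2
[49] read 'a'  n2⇒n3
[50] read 'b'  n3⇒n4
[51] read 'b'  n4⇒n5
[52] read 'c'  n5⇒n6  emit P0@[47:52],P3@[50:52]
[53] read 'a'  n6⇒n11 ·f
[54] read 'c'  n11⇒n12
[55] read 'b'  n12⇒n2 ·f
[56] read 'a'  n2⇒n3
[57] read 'b'  n3⇒n4
[58] read 'b'  n4⇒n5
[59] read 'c'  n5⇒n6  emit P0@[54:59],P3@[57:59]
[60] read 'b'  n6⇒n2 ·f
[61] read 'a'  n2⇒n3
[62] read 'c'  n3⇒n1 ·f
[63] read 'a'  n1⇒n11
[64] read 'a'  n11⇒n0 ·f
[65] read 'b'  n0⇒n14
[66] read 'c'  n14⇒n1 ·f

All matches (sorted): [[6,3],[10,2],[20,3],[23,3],[28,2],[33,2],[39,0],[39,3],[42,2],[45,1],[52,0],[52,3],[59,0],[59,3]]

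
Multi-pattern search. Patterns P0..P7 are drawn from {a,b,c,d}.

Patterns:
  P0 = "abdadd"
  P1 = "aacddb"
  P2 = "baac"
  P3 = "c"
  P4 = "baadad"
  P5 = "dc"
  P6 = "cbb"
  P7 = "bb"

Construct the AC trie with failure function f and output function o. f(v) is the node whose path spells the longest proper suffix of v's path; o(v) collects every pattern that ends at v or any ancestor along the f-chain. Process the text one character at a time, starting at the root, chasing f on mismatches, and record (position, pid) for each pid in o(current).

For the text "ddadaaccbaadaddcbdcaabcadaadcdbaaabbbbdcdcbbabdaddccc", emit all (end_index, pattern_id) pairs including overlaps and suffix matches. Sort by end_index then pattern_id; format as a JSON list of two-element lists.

Construct AC machine:
Trie nodes:
  n0 'ε': a→1 b→12 c→16 d→20
  n1 'a': a→7 b→2
  n2 'ab': d→3
  n3 'abd': a→4
  n4 'abda': d→5
  n5 'abdad': d→6
  n6 'abdadd': ·  ←P0
  n7 'aa': c→8
  n8 'aac': d→9
  n9 'aacd': d→10
  n10 'aacdd': b→11
  n11 'aacddb': ·  ←P1
  n12 'b': a→13 b→24
  n13 'ba': a→14
  n14 'baa': c→15 d→17
  n15 'baac': ·  ←P2
  n16 'c': b→22  ←P3
  n17 'baad': a→18
  n18 'baada': d→19
  n19 'baadad': ·  ←P4
  n20 'd': c→21
  n21 'dc': ·  ←P5
  n22 'cb': b→23
  n23 'cbb': ·  ←P6
  n24 'bb': ·  ←P7

Failure links (BFS by depth):
  n1('a'): parent n0 fail=0; on 'a' 0 → fail=0;  out ∅∪∅=∅
  n12('b'): parent n0 fail=0; on 'b' 0 → fail=0;  out ∅∪∅=∅
  n16('c'): parent n0 fail=0; on 'c' 0 → fail=0;  out {3}∪∅={3}
  n20('d'): parent n0 fail=0; on 'd' 0 → fail=0;  out ∅∪∅=∅
  n2('ab'): parent n1 fail=0; on 'b' 0 → fail=12;  out ∅∪∅=∅
  n7('aa'): parent n1 fail=0; on 'a' 0 → fail=1;  out ∅∪∅=∅
  n13('ba'): parent n12 fail=0; on 'a' 0 → fail=1;  out ∅∪∅=∅
  n21('dc'): parent n20 fail=0; on 'c' 0 → fail=16;  out {5}∪{3}={3,5}
  n22('cb'): parent n16 fail=0; on 'b' 0 → fail=12;  out ∅∪∅=∅
  n24('bb'): parent n12 fail=0; on 'b' 0 → fail=12;  out {7}∪∅={7}
  n3('abd'): parent n2 fail=12; on 'd' 12→0 → fail=20;  out ∅∪∅=∅
  n8('aac'): parent n7 fail=1; on 'c' 1→0 → fail=16;  out ∅∪{3}={3}
  n14('baa'): parent n13 fail=1; on 'a' 1 → fail=7;  out ∅∪∅=∅
  n23('cbb'): parent n22 fail=12; on 'b' 12 → fail=24;  out {6}∪{7}={6,7}
  n4('abda'): parent n3 fail=20; on 'a' 20→0 → fail=1;  out ∅∪∅=∅
  n9('aacd'): parent n8 fail=16; on 'd' 16→0 → fail=20;  out ∅∪∅=∅
  n15('baac'): parent n14 fail=7; on 'c' 7 → fail=8;  out {2}∪{3}={2,3}
  n17('baad'): parent n14 fail=7; on 'd' 7→1→0 → fail=20;  out ∅∪∅=∅
  n5('abdad'): parent n4 fail=1; on 'd' 1→0 → fail=20;  out ∅∪∅=∅
  n10('aacdd'): parent n9 fail=20; on 'd' 20→0 → fail=20;  out ∅∪∅=∅
  n18('baada'): parent n17 fail=20; on 'a' 20→0 → fail=1;  out ∅∪∅=∅
  n6('abdadd'): parent n5 fail=20; on 'd' 20→0 → fail=20;  out {0}∪∅={0}
  n11('aacddb'): parent n10 fail=20; on 'b' 20→0 → fail=12;  out {1}∪∅={1}
  n19('baadad'): parent n18 fail=1; on 'd' 1→0 → fail=20;  out {4}∪∅={4}

Run:
[0] read 'd'  n0⇒n20
[1] read 'd'  n20⇒n20 ·f
[2] read 'a'  n20⇒n1 ·f
[3] read 'd'  n1⇒n20 ·f
[4] read 'a'  n20⇒n1 ·f
[5] read 'a'  n1⇒n7
[6] read 'c'  n7⇒n8  → match P3@[6:6]
[7] read 'c'  n8⇒n16 ·f  → match P3@[7:7]
[8] read 'b'  n16⇒n22
[9] read 'a'  n22⇒n13 ·f
[10] read 'a'  n13⇒n14
[11] read 'd'  n14⇒n17
[12] read 'a'  n17⇒n18
[13] read 'd'  n18⇒n19  → match P4@[8:13]
[14] read 'd'  n19⇒n20 ·f
[15] read 'c'  n20⇒n21  → match P3@[15:15],P5@[14:15]
[16] read 'b'  n21⇒n22 ·f
[17] read 'd'  n22⇒n20 ·f
[18] read 'c'  n20⇒n21  → match P3@[18:18],P5@[17:18]
[19] read 'a'  n21⇒n1 ·f
[20] read 'a'  n1⇒n7
[21] read 'b'  n7⇒n2 ·f
[22] read 'c'  n2⇒n16 ·f  → match P3@[22:22]
[23] read 'a'  n16⇒n1 ·f
[24] read 'd'  n1⇒n20 ·f
[25] read 'a'  n20⇒n1 ·f
[26] read 'a'  n1⇒n7
[27] read 'd'  n7⇒n20 ·f
[28] read 'c'  n20⇒n21  → match P3@[28:28],P5@[27:28]
[29] read 'd'  n21⇒n20 ·f
[30] read 'b'  n20⇒n12 ·f
[31] read 'a'  n12⇒n13
[32] read 'a'  n13⇒n14
[33] read 'a'  n14⇒n7 ·f
[34] read 'b'  n7⇒n2 ·f
[35] read 'b'  n2⇒n24 ·f  → match P7@[34:35]
[36] read 'b'  n24⇒n24 ·f  → match P7@[35:36]
[37] read 'b'  n24⇒n24 ·f  → match P7@[36:37]
[38] read 'd'  n24⇒n20 ·f
[39] read 'c'  n20⇒n21  → match P3@[39:39],P5@[38:39]
[40] read 'd'  n21⇒n20 ·f
[41] read 'c'  n20⇒n21  → match P3@[41:41],P5@[40:41]
[42] read 'b'  n21⇒n22 ·f
[43] read 'b'  n22⇒n23  → match P6@[41:43],P7@[42:43]
[44] read 'a'  n23⇒n13 ·f
[45] read 'b'  n13⇒n2 ·f
[46] read 'd'  n2⇒n3
[47] read 'a'  n3⇒n4
[48] read 'd'  n4⇒n5
[49] read 'd'  n5⇒n6  → match P0@[44:49]
[50] read 'c'  n6⇒n21 ·f  → match P3@[50:50],P5@[49:50]
[51] read 'c'  n21⇒n16 ·f  → match P3@[51:51]
[52] read 'c'  n16⇒n16 ·f  → match P3@[52:52]

All matches (sorted): [[6,3],[7,3],[13,4],[15,3],[15,5],[18,3],[18,5],[22,3],[28,3],[28,5],[35,7],[36,7],[37,7],[39,3],[39,5],[41,3],[41,5],[43,6],[43,7],[49,0],[50,3],[50,5],[51,3],[52,3]]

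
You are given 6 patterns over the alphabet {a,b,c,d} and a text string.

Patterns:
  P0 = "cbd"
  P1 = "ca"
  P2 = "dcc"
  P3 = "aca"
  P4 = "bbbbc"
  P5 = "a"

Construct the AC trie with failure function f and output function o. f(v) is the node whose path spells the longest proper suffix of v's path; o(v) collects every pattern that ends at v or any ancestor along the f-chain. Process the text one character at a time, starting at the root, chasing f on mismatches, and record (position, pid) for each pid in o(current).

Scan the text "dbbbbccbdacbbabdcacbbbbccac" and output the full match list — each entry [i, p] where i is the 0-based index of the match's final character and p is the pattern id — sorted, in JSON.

Build:
Trie nodes:
  n0 'ε': a→8 b→11 c→1 d→5
  n1 'c': a→4 b→2
  n2 'cb': d→3
  n3 'cbd': ·  ←P0
  n4 'ca': ·  ←P1
  n5 'd': c→6
  n6 'dc': c→7
  n7 'dcc': ·  ←P2
  n8 'a': c→9  ←P5
  n9 'ac': a→10
  n10 'aca': ·  ←P3
  n11 'b': b→12
  n12 'bb': b→13
  n13 'bbb': b→14
  n14 'bbbb': c→15
  n15 'bbbbc': ·  ←P4

BFS fail/out derivation:
  fail(1) 'c': from fail(0)=0 chase 'c': 0 ⇒ 0;  out=∅∪out(0)=∅
  fail(5) 'd': from fail(0)=0 chase 'd': 0 ⇒ 0;  out=∅∪out(0)=∅
  fail(8) 'a': from fail(0)=0 chase 'a': 0 ⇒ 0;  out={5}∪out(0)={5}
  fail(11) 'b': from fail(0)=0 chase 'b': 0 ⇒ 0;  out=∅∪out(0)=∅
  fail(2) 'cb': from fail(1)=0 chase 'b': 0 ⇒ 11;  out=∅∪out(11)=∅
  fail(4) 'ca': from fail(1)=0 chase 'a': 0 ⇒ 8;  out={1}∪out(8)={1,5}
  fail(6) 'dc': from fail(5)=0 chase 'c': 0 ⇒ 1;  out=∅∪out(1)=∅
  fail(9) 'ac': from fail(8)=0 chase 'c': 0 ⇒ 1;  out=∅∪out(1)=∅
  fail(12) 'bb': from fail(11)=0 chase 'b': 0 ⇒ 11;  out=∅∪out(11)=∅
  fail(3) 'cbd': from fail(2)=11 chase 'd': 11→0 ⇒ 5;  out={0}∪out(5)={0}
  fail(7) 'dcc': from fail(6)=1 chase 'c': 1→0 ⇒ 1;  out={2}∪out(1)={2}
  fail(10) 'aca': from fail(9)=1 chase 'a': 1 ⇒ 4;  out={3}∪out(4)={1,3,5}
  fail(13) 'bbb': from fail(12)=11 chase 'b': 11 ⇒ 12;  out=∅∪out(12)=∅
  fail(14) 'bbbb': from fail(13)=12 chase 'b': 12 ⇒ 13;  out=∅∪out(13)=∅
  fail(15) 'bbbbc': from fail(14)=13 chase 'c': 13→12→11→0 ⇒ 1;  out={4}∪out(1)={4}

Run:
pos 0 'd': at 5
pos 1 'b': at 11 ·f
pos 2 'b': at 12
pos 3 'b': at 13
pos 4 'b': at 14
pos 5 'c': at 15  → match P4@[1:5]
pos 6 'c': at 1 ·f
pos 7 'b': at 2
pos 8 'd': at 3  → match P0@[6:8]
pos 9 'a': at 8 ·f  → match P5@[9:9]
pos 10 'c': at 9
pos 11 'b': at 2 ·f
pos 12 'b': at 12 ·f
pos 13 'a': at 8 ·f  → match P5@[13:13]
pos 14 'b': at 11 ·f
pos 15 'd': at 5 ·f
pos 16 'c': at 6
pos 17 'a': at 4 ·f  → match P1@[16:17],P5@[17:17]
pos 18 'c': at 9 ·f
pos 19 'b': at 2 ·f
pos 20 'b': at 12 ·f
pos 21 'b': at 13
pos 22 'b': at 14
pos 23 'c': at 15  → match P4@[19:23]
pos 24 'c': at 1 ·f
pos 25 'a': at 4  → match P1@[24:25],P5@[25:25]
pos 26 'c': at 9 ·f

All matches (sorted): [[5,4],[8,0],[9,5],[13,5],[17,1],[17,5],[23,4],[25,1],[25,5]]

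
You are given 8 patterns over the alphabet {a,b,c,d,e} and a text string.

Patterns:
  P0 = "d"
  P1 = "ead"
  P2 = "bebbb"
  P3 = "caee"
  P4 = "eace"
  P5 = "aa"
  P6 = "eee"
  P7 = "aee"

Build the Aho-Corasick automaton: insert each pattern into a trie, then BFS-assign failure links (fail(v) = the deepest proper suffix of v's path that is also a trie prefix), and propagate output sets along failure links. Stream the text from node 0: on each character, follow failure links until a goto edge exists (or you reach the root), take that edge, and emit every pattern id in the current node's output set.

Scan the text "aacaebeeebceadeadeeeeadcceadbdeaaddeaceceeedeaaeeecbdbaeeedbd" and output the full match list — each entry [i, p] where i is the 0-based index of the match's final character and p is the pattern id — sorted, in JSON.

Construct AC machine:
Trie (insert patterns):
  0='ε' goto a→16 b→5 c→10 d→1 e→2
  1='d' goto ·  ←P0
  2='e' goto a→3 e→18
  3='ea' goto c→14 d→4
  4='ead' goto ·  ←P1
  5='b' goto e→6
  6='be' goto b→7
  7='beb' goto b→8
  8='bebb' goto b→9
  9='bebbb' goto ·  ←P2
  10='c' goto a→11
  11='ca' goto e→12
  12='cae' goto e→13
  13='caee' goto ·  ←P3
  14='eac' goto e→15
  15='eace' goto ·  ←P4
  16='a' goto a→17 e→20
  17='aa' goto ·  ←P5
  18='ee' goto e→19
  19='eee' goto ·  ←P6
  20='ae' goto e→21
  21='aee' goto ·  ←P7

Failure links (BFS by depth):
  fail(1) 'd': from fail(0)=0 chase 'd': 0 ⇒ 0;  out={0}∪out(0)={0}
  fail(2) 'e': from fail(0)=0 chase 'e': 0 ⇒ 0;  out=∅∪out(0)=∅
  fail(5) 'b': from fail(0)=0 chase 'b': 0 ⇒ 0;  out=∅∪out(0)=∅
  fail(10) 'c': from fail(0)=0 chase 'c': 0 ⇒ 0;  out=∅∪out(0)=∅
  fail(16) 'a': from fail(0)=0 chase 'a': 0 ⇒ 0;  out=∅∪out(0)=∅
  fail(3) 'ea': from fail(2)=0 chase 'a': 0 ⇒ 16;  out=∅∪out(16)=∅
  fail(6) 'be': from fail(5)=0 chase 'e': 0 ⇒ 2;  out=∅∪out(2)=∅
  fail(11) 'ca': from fail(10)=0 chase 'a': 0 ⇒ 16;  out=∅∪out(16)=∅
  fail(17) 'aa': from fail(16)=0 chase 'a': 0 ⇒ 16;  out={5}∪out(16)={5}
  fail(18) 'ee': from fail(2)=0 chase 'e': 0 ⇒ 2;  out=∅∪out(2)=∅
  fail(20) 'ae': from fail(16)=0 chase 'e': 0 ⇒ 2;  out=∅∪out(2)=∅
  fail(4) 'ead': from fail(3)=16 chase 'd': 16→0 ⇒ 1;  out={1}∪out(1)={0,1}
  fail(7) 'beb': from fail(6)=2 chase 'b': 2→0 ⇒ 5;  out=∅∪out(5)=∅
  fail(12) 'cae': from fail(11)=16 chase 'e': 16 ⇒ 20;  out=∅∪out(20)=∅
  fail(14) 'eac': from fail(3)=16 chase 'c': 16→0 ⇒ 10;  out=∅∪out(10)=∅
  fail(19) 'eee': from fail(18)=2 chase 'e': 2 ⇒ 18;  out={6}∪out(18)={6}
  fail(21) 'aee': from fail(20)=2 chase 'e': 2 ⇒ 18;  out={7}∪out(18)={7}
  fail(8) 'bebb': from fail(7)=5 chase 'b': 5→0 ⇒ 5;  out=∅∪out(5)=∅
  fail(13) 'caee': from fail(12)=20 chase 'e': 20 ⇒ 21;  out={3}∪out(21)={3,7}
  fail(15) 'eace': from fail(14)=10 chase 'e': 10→0 ⇒ 2;  out={4}∪out(2)={4}
  fail(9) 'bebbb': from fail(8)=5 chase 'b': 5→0 ⇒ 5;  out={2}∪out(5)={2}

Run:
i=0 'a': node 0→16
i=1 'a': node 16→17  emit P5@[0:1]
i=2 'c': node 17→10 ·f
i=3 'a': node 10→11
i=4 'e': node 11→12
i=5 'b': node 12→5 ·f
i=6 'e': node 5→6
i=7 'e': node 6→18 ·f
i=8 'e': node 18→19  emit P6@[6:8]
i=9 'b': node 19→5 ·f
i=10 'c': node 5→10 ·f
i=11 'e': node 10→2 ·f
i=12 'a': node 2→3
i=13 'd': node 3→4  emit P0@[13:13],P1@[11:13]
i=14 'e': node 4→2 ·f
i=15 'a': node 2→3
i=16 'd': node 3→4  emit P0@[16:16],P1@[14:16]
i=17 'e': node 4→2 ·f
i=18 'e': node 2→18
i=19 'e': node 18→19  emit P6@[17:19]
i=20 'e': node 19→19 ·f  emit P6@[18:20]
i=21 'a': node 19→3 ·f
i=22 'd': node 3→4  emit P0@[22:22],P1@[20:22]
i=23 'c': node 4→10 ·f
i=24 'c': node 10→10 ·f
i=25 'e': node 10→2 ·f
i=26 'a': node 2→3
i=27 'd': node 3→4  emit P0@[27:27],P1@[25:27]
i=28 'b': node 4→5 ·f
i=29 'd': node 5→1 ·f  emit P0@[29:29]
i=30 'e': node 1→2 ·f
i=31 'a': node 2→3
i=32 'a': node 3→17 ·f  emit P5@[31:32]
i=33 'd': node 17→1 ·f  emit P0@[33:33]
i=34 'd': node 1→1 ·f  emit P0@[34:34]
i=35 'e': node 1→2 ·f
i=36 'a': node 2→3
i=37 'c': node 3→14
i=38 'e': node 14→15  emit P4@[35:38]
i=39 'c': node 15→10 ·f
i=40 'e': node 10→2 ·f
i=41 'e': node 2→18
i=42 'e': node 18→19  emit P6@[40:42]
i=43 'd': node 19→1 ·f  emit P0@[43:43]
i=44 'e': node 1→2 ·f
i=45 'a': node 2→3
i=46 'a': node 3→17 ·f  emit P5@[45:46]
i=47 'e': node 17→20 ·f
i=48 'e': node 20→21  emit P7@[46:48]
i=49 'e': node 21→19 ·f  emit P6@[47:49]
i=50 'c': node 19→10 ·f
i=51 'b': node 10→5 ·f
i=52 'd': node 5→1 ·f  emit P0@[52:52]
i=53 'b': node 1→5 ·f
i=54 'a': node 5→16 ·f
i=55 'e': node 16→20
i=56 'e': node 20→21  emit P7@[54:56]
i=57 'e': node 21→19 ·f  emit P6@[55:57]
i=58 'd': node 19→1 ·f  emit P0@[58:58]
i=59 'b': node 1→5 ·f
i=60 'd': node 5→1 ·f  emit P0@[60:60]

Matches: [[1,5],[8,6],[13,0],[13,1],[16,0],[16,1],[19,6],[20,6],[22,0],[22,1],[27,0],[27,1],[29,0],[32,5],[33,0],[34,0],[38,4],[42,6],[43,0],[46,5],[48,7],[49,6],[52,0],[56,7],[57,6],[58,0],[60,0]]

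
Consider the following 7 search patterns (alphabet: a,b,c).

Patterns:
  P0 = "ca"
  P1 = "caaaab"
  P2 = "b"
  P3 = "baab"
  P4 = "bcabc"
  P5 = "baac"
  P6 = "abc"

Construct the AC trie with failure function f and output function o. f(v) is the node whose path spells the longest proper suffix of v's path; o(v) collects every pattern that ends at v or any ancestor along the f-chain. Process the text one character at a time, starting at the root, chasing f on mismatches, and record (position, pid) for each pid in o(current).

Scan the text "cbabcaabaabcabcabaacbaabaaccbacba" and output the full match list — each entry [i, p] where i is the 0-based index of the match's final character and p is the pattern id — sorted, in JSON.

Build:
Trie nodes:
  0='ε' goto a→16 b→7 c→1
  1='c' goto a→2
  2='ca' goto a→3  ←P0
  3='caa' goto a→4
  4='caaa' goto a→5
  5='caaaa' goto b→6
  6='caaaab' goto ·  ←P1
  7='b' goto a→8 c→11  ←P2
  8='ba' goto a→9
  9='baa' goto b→10 c→15
  10='baab' goto ·  ←P3
  11='bc' goto a→12
  12='bca' goto b→13
  13='bcab' goto c→14
  14='bcabc' goto ·  ←P4
  15='baac' goto ·  ←P5
  16='a' goto b→17
  17='ab' goto c→18
  18='abc' goto ·  ←P6

Failure links (BFS by depth):
  n1('c'): parent n0 fail=0; on 'c' 0 → fail=0;  out ∅∪∅=∅
  n7('b'): parent n0 fail=0; on 'b' 0 → fail=0;  out {2}∪∅={2}
  n16('a'): parent n0 fail=0; on 'a' 0 → fail=0;  out ∅∪∅=∅
  n2('ca'): parent n1 fail=0; on 'a' 0 → fail=16;  out {0}∪∅={0}
  n8('ba'): parent n7 fail=0; on 'a' 0 → fail=16;  out ∅∪∅=∅
  n11('bc'): parent n7 fail=0; on 'c' 0 → fail=1;  out ∅∪∅=∅
  n17('ab'): parent n16 fail=0; on 'b' 0 → fail=7;  out ∅∪{2}={2}
  n3('caa'): parent n2 fail=16; on 'a' 16→0 → fail=16;  out ∅∪∅=∅
  n9('baa'): parent n8 fail=16; on 'a' 16→0 → fail=16;  out ∅∪∅=∅
  n12('bca'): parent n11 fail=1; on 'a' 1 → fail=2;  out ∅∪{0}={0}
  n18('abc'): parent n17 fail=7; on 'c' 7 → fail=11;  out {6}∪∅={6}
  n4('caaa'): parent n3 fail=16; on 'a' 16→0 → fail=16;  out ∅∪∅=∅
  n10('baab'): parent n9 fail=16; on 'b' 16 → fail=17;  out {3}∪{2}={2,3}
  n13('bcab'): parent n12 fail=2; on 'b' 2→16 → fail=17;  out ∅∪{2}={2}
  n15('baac'): parent n9 fail=16; on 'c' 16→0 → fail=1;  out {5}∪∅={5}
  n5('caaaa'): parent n4 fail=16; on 'a' 16→0 → fail=16;  out ∅∪∅=∅
  n14('bcabc'): parent n13 fail=17; on 'c' 17 → fail=18;  out {4}∪{6}={4,6}
  n6('caaaab'): parent n5 fail=16; on 'b' 16 → fail=17;  out {1}∪{2}={1,2}

Text stream:
[0] read 'c'  n0⇒n1
[1] read 'b'  n1⇒n7 (via fail)  → match P2@[1:1]
[2] read 'a'  n7⇒n8
[3] read 'b'  n8⇒n17 (via fail)  → match P2@[3:3]
[4] read 'c'  n17⇒n18  → match P6@[2:4]
[5] read 'a'  n18⇒n12 (via fail)  → match P0@[4:5]
[6] read 'a'  n12⇒n3 (via fail)
[7] read 'b'  n3⇒n17 (via fail)  → match P2@[7:7]
[8] read 'a'  n17⇒n8 (via fail)
[9] read 'a'  n8⇒n9
[10] read 'b'  n9⇒n10  → match P2@[10:10],P3@[7:10]
[11] read 'c'  n10⇒n18 (via fail)  → match P6@[9:11]
[12] read 'a'  n18⇒n12 (via fail)  → match P0@[11:12]
[13] read 'b'  n12⇒n13  → match P2@[13:13]
[14] read 'c'  n13⇒n14  → match P4@[10:14],P6@[12:14]
[15] read 'a'  n14⇒n12 (via fail)  → match P0@[14:15]
[16] read 'b'  n12⇒n13  → match P2@[16:16]
[17] read 'a'  n13⇒n8 (via fail)
[18] read 'a'  n8⇒n9
[19] read 'c'  n9⇒n15  → match P5@[16:19]
[20] read 'b'  n15⇒n7 (via fail)  → match P2@[20:20]
[21] read 'a'  n7⇒n8
[22] read 'a'  n8⇒n9
[23] read 'b'  n9⇒n10  → match P2@[23:23],P3@[20:23]
[24] read 'a'  n10⇒n8 (via fail)
[25] read 'a'  n8⇒n9
[26] read 'c'  n9⇒n15  → match P5@[23:26]
[27] read 'c'  n15⇒n1 (via fail)
[28] read 'b'  n1⇒n7 (via fail)  → match P2@[28:28]
[29] read 'a'  n7⇒n8
[30] read 'c'  n8⇒n1 (via fail)
[31] read 'b'  n1⇒n7 (via fail)  → match P2@[31:31]
[32] read 'a'  n7⇒n8

Matches: [[1,2],[3,2],[4,6],[5,0],[7,2],[10,2],[10,3],[11,6],[12,0],[13,2],[14,4],[14,6],[15,0],[16,2],[19,5],[20,2],[23,2],[23,3],[26,5],[28,2],[31,2]]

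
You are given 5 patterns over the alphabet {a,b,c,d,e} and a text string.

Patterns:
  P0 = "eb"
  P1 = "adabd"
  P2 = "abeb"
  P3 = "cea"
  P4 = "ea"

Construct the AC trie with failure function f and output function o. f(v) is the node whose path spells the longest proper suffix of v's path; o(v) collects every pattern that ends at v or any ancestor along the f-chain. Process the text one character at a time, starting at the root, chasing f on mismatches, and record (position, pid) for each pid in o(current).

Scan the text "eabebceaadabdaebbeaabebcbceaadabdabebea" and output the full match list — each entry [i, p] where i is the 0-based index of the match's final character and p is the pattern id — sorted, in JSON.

Construct AC machine:
Trie (insert patterns):
  0='ε' goto a→3 c→11 e→1
  1='e' goto a→14 b→2
  2='eb' goto ·  [P0 ends]
  3='a' goto b→8 d→4
  4='ad' goto a→5
  5='ada' goto b→6
  6='adab' goto d→7
  7='adabd' goto ·  [P1 ends]
  8='ab' goto e→9
  9='abe' goto b→10
  10='abeb' goto ·  [P2 ends]
  11='c' goto e→12
  12='ce' goto a→13
  13='cea' goto ·  [P3 ends]
  14='ea' goto ·  [P4 ends]

Failure links (BFS by depth):
  fail(1) 'e': from fail(0)=0 chase 'e': 0 ⇒ 0;  out=∅∪out(0)=∅
  fail(3) 'a': from fail(0)=0 chase 'a': 0 ⇒ 0;  out=∅∪out(0)=∅
  fail(11) 'c': from fail(0)=0 chase 'c': 0 ⇒ 0;  out=∅∪out(0)=∅
  fail(2) 'eb': from fail(1)=0 chase 'b': 0 ⇒ 0;  out={0}∪out(0)={0}
  fail(4) 'ad': from fail(3)=0 chase 'd': 0 ⇒ 0;  out=∅∪out(0)=∅
  fail(8) 'ab': from fail(3)=0 chase 'b': 0 ⇒ 0;  out=∅∪out(0)=∅
  fail(12) 'ce': from fail(11)=0 chase 'e': 0 ⇒ 1;  out=∅∪out(1)=∅
  fail(14) 'ea': from fail(1)=0 chase 'a': 0 ⇒ 3;  out={4}∪out(3)={4}
  fail(5) 'ada': from fail(4)=0 chase 'a': 0 ⇒ 3;  out=∅∪out(3)=∅
  fail(9) 'abe': from fail(8)=0 chase 'e': 0 ⇒ 1;  out=∅∪out(1)=∅
  fail(13) 'cea': from fail(12)=1 chase 'a': 1 ⇒ 14;  out={3}∪out(14)={3,4}
  fail(6) 'adab': from fail(5)=3 chase 'b': 3 ⇒ 8;  out=∅∪out(8)=∅
  fail(10) 'abeb': from fail(9)=1 chase 'b': 1 ⇒ 2;  out={2}∪out(2)={0,2}
  fail(7) 'adabd': from fail(6)=8 chase 'd': 8→0 ⇒ 0;  out={1}∪out(0)={1}

Run:
[0] read 'e'  n0⇒n1
[1] read 'a'  n1⇒n14  → match P4@[0:1]
[2] read 'b'  n14⇒n8 (via fail)
[3] read 'e'  n8⇒n9
[4] read 'b'  n9⇒n10  → match P0@[3:4],P2@[1:4]
[5] read 'c'  n10⇒n11 (via fail)
[6] read 'e'  n11⇒n12
[7] read 'a'  n12⇒n13  → match P3@[5:7],P4@[6:7]
[8] read 'a'  n13⇒n3 (via fail)
[9] read 'd'  n3⇒n4
[10] read 'a'  n4⇒n5
[11] read 'b'  n5⇒n6
[12] read 'd'  n6⇒n7  → match P1@[8:12]
[13] read 'a'  n7⇒n3 (via fail)
[14] read 'e'  n3⇒n1 (via fail)
[15] read 'b'  n1⇒n2  → match P0@[14:15]
[16] read 'b'  n2⇒n0 (via fail)
[17] read 'e'  n0⇒n1
[18] read 'a'  n1⇒n14  → match P4@[17:18]
[19] read 'a'  n14⇒n3 (via fail)
[20] read 'b'  n3⇒n8
[21] read 'e'  n8⇒n9
[22] read 'b'  n9⇒n10  → match P0@[21:22],P2@[19:22]
[23] read 'c'  n10⇒n11 (via fail)
[24] read 'b'  n11⇒n0 (via fail)
[25] read 'c'  n0⇒n11
[26] read 'e'  n11⇒n12
[27] read 'a'  n12⇒n13  → match P3@[25:27],P4@[26:27]
[28] read 'a'  n13⇒n3 (via fail)
[29] read 'd'  n3⇒n4
[30] read 'a'  n4⇒n5
[31] read 'b'  n5⇒n6
[32] read 'd'  n6⇒n7  → match P1@[28:32]
[33] read 'a'  n7⇒n3 (via fail)
[34] read 'b'  n3⇒n8
[35] read 'e'  n8⇒n9
[36] read 'b'  n9⇒n10  → match P0@[35:36],P2@[33:36]
[37] read 'e'  n10⇒n1 (via fail)
[38] read 'a'  n1⇒n14  → match P4@[37:38]

Matches: [[1,4],[4,0],[4,2],[7,3],[7,4],[12,1],[15,0],[18,4],[22,0],[22,2],[27,3],[27,4],[32,1],[36,0],[36,2],[38,4]]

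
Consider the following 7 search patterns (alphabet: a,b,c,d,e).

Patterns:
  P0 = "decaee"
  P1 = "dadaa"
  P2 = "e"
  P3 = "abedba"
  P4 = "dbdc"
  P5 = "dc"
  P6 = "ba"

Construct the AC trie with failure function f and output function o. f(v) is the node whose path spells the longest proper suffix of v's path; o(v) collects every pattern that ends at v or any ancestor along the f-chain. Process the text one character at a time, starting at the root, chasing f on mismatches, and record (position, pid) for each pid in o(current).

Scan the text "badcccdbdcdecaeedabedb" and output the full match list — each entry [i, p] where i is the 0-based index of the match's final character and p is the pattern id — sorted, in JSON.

Build:
Trie nodes:
  0='ε' goto a→12 b→22 d→1 e→11
  1='d' goto a→7 b→18 c→21 e→2
  2='de' goto c→3
  3='dec' goto a→4
  4='deca' goto e→5
  5='decae' goto e→6
  6='decaee' goto ·  [P0 ends]
  7='da' goto d→8
  8='dad' goto a→9
  9='dada' goto a→10
  10='dadaa' goto ·  [P1 ends]
  11='e' goto ·  [P2 ends]
  12='a' goto b→13
  13='ab' goto e→14
  14='abe' goto d→15
  15='abed' goto b→16
  16='abedb' goto a→17
  17='abedba' goto ·  [P3 ends]
  18='db' goto d→19
  19='dbd' goto c→20
  20='dbdc' goto ·  [P4 ends]
  21='dc' goto ·  [P5 ends]
  22='b' goto a→23
  23='ba' goto ·  [P6 ends]

Failure links (BFS by depth):
  n1('d'): parent n0 fail=0; on 'd' 0 → fail=0;  out ∅∪∅=∅
  n11('e'): parent n0 fail=0; on 'e' 0 → fail=0;  out {2}∪∅={2}
  n12('a'): parent n0 fail=0; on 'a' 0 → fail=0;  out ∅∪∅=∅
  n22('b'): parent n0 fail=0; on 'b' 0 → fail=0;  out ∅∪∅=∅
  n2('de'): parent n1 fail=0; on 'e' 0 → fail=11;  out ∅∪{2}={2}
  n7('da'): parent n1 fail=0; on 'a' 0 → fail=12;  out ∅∪∅=∅
  n13('ab'): parent n12 fail=0; on 'b' 0 → fail=22;  out ∅∪∅=∅
  n18('db'): parent n1 fail=0; on 'b' 0 → fail=22;  out ∅∪∅=∅
  n21('dc'): parent n1 fail=0; on 'c' 0 → fail=0;  out {5}∪∅={5}
  n23('ba'): parent n22 fail=0; on 'a' 0 → fail=12;  out {6}∪∅={6}
  n3('dec'): parent n2 fail=11; on 'c' 11→0 → fail=0;  out ∅∪∅=∅
  n8('dad'): parent n7 fail=12; on 'd' 12→0 → fail=1;  out ∅∪∅=∅
  n14('abe'): parent n13 fail=22; on 'e' 22→0 → fail=11;  out ∅∪{2}={2}
  n19('dbd'): parent n18 fail=22; on 'd' 22→0 → fail=1;  out ∅∪∅=∅
  n4('deca'): parent n3 fail=0; on 'a' 0 → fail=12;  out ∅∪∅=∅
  n9('dada'): parent n8 fail=1; on 'a' 1 → fail=7;  out ∅∪∅=∅
  n15('abed'): parent n14 fail=11; on 'd' 11→0 → fail=1;  out ∅∪∅=∅
  n20('dbdc'): parent n19 fail=1; on 'c' 1 → fail=21;  out {4}∪{5}={4,5}
  n5('decae'): parent n4 fail=12; on 'e' 12→0 → fail=11;  out ∅∪{2}={2}
  n10('dadaa'): parent n9 fail=7; on 'a' 7→12→0 → fail=12;  out {1}∪∅={1}
  n16('abedb'): parent n15 fail=1; on 'b' 1 → fail=18;  out ∅∪∅=∅
  n6('decaee'): parent n5 fail=11; on 'e' 11→0 → fail=11;  out {0}∪{2}={0,2}
  n17('abedba'): parent n16 fail=18; on 'a' 18→22 → fail=23;  out {3}∪{6}={3,6}

Scan:
i=0 'b': node 0→22
i=1 'a': node 22→23  emit P6@[0:1]
i=2 'd': node 23→1 (fail-walked)
i=3 'c': node 1→21  emit P5@[2:3]
i=4 'c': node 21→0 (fail-walked)
i=5 'c': node 0→0
i=6 'd': node 0→1
i=7 'b': node 1→18
i=8 'd': node 18→19
i=9 'c': node 19→20  emit P4@[6:9],P5@[8:9]
i=10 'd': node 20→1 (fail-walked)
i=11 'e': node 1→2  emit P2@[11:11]
i=12 'c': node 2→3
i=13 'a': node 3→4
i=14 'e': node 4→5  emit P2@[14:14]
i=15 'e': node 5→6  emit P0@[10:15],P2@[15:15]
i=16 'd': node 6→1 (fail-walked)
i=17 'a': node 1→7
i=18 'b': node 7→13 (fail-walked)
i=19 'e': node 13→14  emit P2@[19:19]
i=20 'd': node 14→15
i=21 'b': node 15→16

Matches: [[1,6],[3,5],[9,4],[9,5],[11,2],[14,2],[15,0],[15,2],[19,2]]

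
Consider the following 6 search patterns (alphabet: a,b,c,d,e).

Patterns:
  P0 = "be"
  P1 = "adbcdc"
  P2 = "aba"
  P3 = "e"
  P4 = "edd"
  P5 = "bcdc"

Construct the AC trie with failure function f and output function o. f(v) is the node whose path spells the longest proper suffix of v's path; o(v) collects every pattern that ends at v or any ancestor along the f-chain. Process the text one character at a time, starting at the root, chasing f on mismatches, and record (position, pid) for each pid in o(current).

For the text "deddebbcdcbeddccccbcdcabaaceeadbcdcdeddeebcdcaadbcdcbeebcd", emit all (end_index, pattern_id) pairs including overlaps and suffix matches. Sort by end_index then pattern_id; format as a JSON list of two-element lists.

Build automaton:
Trie (insert patterns):
  0='ε' goto a→3 b→1 e→11
  1='b' goto c→14 e→2
  2='be' goto ·  [P0 ends]
  3='a' goto b→9 d→4
  4='ad' goto b→5
  5='adb' goto c→6
  6='adbc' goto d→7
  7='adbcd' goto c→8
  8='adbcdc' goto ·  [P1 ends]
  9='ab' goto a→10
  10='aba' goto ·  [P2 ends]
  11='e' goto d→12  [P3 ends]
  12='ed' goto d→13
  13='edd' goto ·  [P4 ends]
  14='bc' goto d→15
  15='bcd' goto c→16
  16='bcdc' goto ·  [P5 ends]

Failure links (BFS by depth):
  fail(1) 'b': from fail(0)=0 chase 'b': 0 ⇒ 0;  out=∅∪out(0)=∅
  fail(3) 'a': from fail(0)=0 chase 'a': 0 ⇒ 0;  out=∅∪out(0)=∅
  fail(11) 'e': from fail(0)=0 chase 'e': 0 ⇒ 0;  out={3}∪out(0)={3}
  fail(2) 'be': from fail(1)=0 chase 'e': 0 ⇒ 11;  out={0}∪out(11)={0,3}
  fail(4) 'ad': from fail(3)=0 chase 'd': 0 ⇒ 0;  out=∅∪out(0)=∅
  fail(9) 'ab': from fail(3)=0 chase 'b': 0 ⇒ 1;  out=∅∪out(1)=∅
  fail(12) 'ed': from fail(11)=0 chase 'd': 0 ⇒ 0;  out=∅∪out(0)=∅
  fail(14) 'bc': from fail(1)=0 chase 'c': 0 ⇒ 0;  out=∅∪out(0)=∅
  fail(5) 'adb': from fail(4)=0 chase 'b': 0 ⇒ 1;  out=∅∪out(1)=∅
  fail(10) 'aba': from fail(9)=1 chase 'a': 1→0 ⇒ 3;  out={2}∪out(3)={2}
  fail(13) 'edd': from fail(12)=0 chase 'd': 0 ⇒ 0;  out={4}∪out(0)={4}
  fail(15) 'bcd': from fail(14)=0 chase 'd': 0 ⇒ 0;  out=∅∪out(0)=∅
  fail(6) 'adbc': from fail(5)=1 chase 'c': 1 ⇒ 14;  out=∅∪out(14)=∅
  fail(16) 'bcdc': from fail(15)=0 chase 'c': 0 ⇒ 0;  out={5}∪out(0)={5}
  fail(7) 'adbcd': from fail(6)=14 chase 'd': 14 ⇒ 15;  out=∅∪out(15)=∅
  fail(8) 'adbcdc': from fail(7)=15 chase 'c': 15 ⇒ 16;  out={1}∪out(16)={1,5}

Scan:
pos 0 'd': at 0
pos 1 'e': at 11  emit P3@[1:1]
pos 2 'd': at 12
pos 3 'd': at 13  emit P4@[1:3]
pos 4 'e': at 11 ·f  emit P3@[4:4]
pos 5 'b': at 1 ·f
pos 6 'b': at 1 ·f
pos 7 'c': at 14
pos 8 'd': at 15
pos 9 'c': at 16  emit P5@[6:9]
pos 10 'b': at 1 ·f
pos 11 'e': at 2  emit P0@[10:11],P3@[11:11]
pos 12 'd': at 12 ·f
pos 13 'd': at 13  emit P4@[11:13]
pos 14 'c': at 0 ·f
pos 15 'c': at 0
pos 16 'c': at 0
pos 17 'c': at 0
pos 18 'b': at 1
pos 19 'c': at 14
pos 20 'd': at 15
pos 21 'c': at 16  emit P5@[18:21]
pos 22 'a': at 3 ·f
pos 23 'b': at 9
pos 24 'a': at 10  emit P2@[22:24]
pos 25 'a': at 3 ·f
pos 26 'c': at 0 ·f
pos 27 'e': at 11  emit P3@[27:27]
pos 28 'e': at 11 ·f  emit P3@[28:28]
pos 29 'a': at 3 ·f
pos 30 'd': at 4
pos 31 'b': at 5
pos 32 'c': at 6
pos 33 'd': at 7
pos 34 'c': at 8  emit P1@[29:34],P5@[31:34]
pos 35 'd': at 0 ·f
pos 36 'e': at 11  emit P3@[36:36]
pos 37 'd': at 12
pos 38 'd': at 13  emit P4@[36:38]
pos 39 'e': at 11 ·f  emit P3@[39:39]
pos 40 'e': at 11 ·f  emit P3@[40:40]
pos 41 'b': at 1 ·f
pos 42 'c': at 14
pos 43 'd': at 15
pos 44 'c': at 16  emit P5@[41:44]
pos 45 'a': at 3 ·f
pos 46 'a': at 3 ·f
pos 47 'd': at 4
pos 48 'b': at 5
pos 49 'c': at 6
pos 50 'd': at 7
pos 51 'c': at 8  emit P1@[46:51],P5@[48:51]
pos 52 'b': at 1 ·f
pos 53 'e': at 2  emit P0@[52:53],P3@[53:53]
pos 54 'e': at 11 ·f  emit P3@[54:54]
pos 55 'b': at 1 ·f
pos 56 'c': at 14
pos 57 'd': at 15

Matches: [[1,3],[3,4],[4,3],[9,5],[11,0],[11,3],[13,4],[21,5],[24,2],[27,3],[28,3],[34,1],[34,5],[36,3],[38,4],[39,3],[40,3],[44,5],[51,1],[51,5],[53,0],[53,3],[54,3]]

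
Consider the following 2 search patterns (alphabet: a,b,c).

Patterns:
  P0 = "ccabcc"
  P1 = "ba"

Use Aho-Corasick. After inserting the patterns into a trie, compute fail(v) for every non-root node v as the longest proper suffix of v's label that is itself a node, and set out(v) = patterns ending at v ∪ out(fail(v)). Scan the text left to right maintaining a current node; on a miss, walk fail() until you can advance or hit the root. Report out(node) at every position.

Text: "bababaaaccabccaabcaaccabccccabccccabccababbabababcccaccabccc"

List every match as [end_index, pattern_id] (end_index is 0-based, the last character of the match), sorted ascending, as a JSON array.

Build:
Trie (insert patterns):
  n0 'ε': b→7 c→1
  n1 'c': c→2
  n2 'cc': a→3
  n3 'cca': b→4
  n4 'ccab': c→5
  n5 'ccabc': c→6
  n6 'ccabcc': ·  [P0 ends]
  n7 'b': a→8
  n8 'ba': ·  [P1 ends]

BFS fail/out derivation:
  fail(1) 'c': from fail(0)=0 chase 'c': 0 ⇒ 0;  out=∅∪out(0)=∅
  fail(7) 'b': from fail(0)=0 chase 'b': 0 ⇒ 0;  out=∅∪out(0)=∅
  fail(2) 'cc': from fail(1)=0 chase 'c': 0 ⇒ 1;  out=∅∪out(1)=∅
  fail(8) 'ba': from fail(7)=0 chase 'a': 0 ⇒ 0;  out={1}∪out(0)={1}
  fail(3) 'cca': from fail(2)=1 chase 'a': 1→0 ⇒ 0;  out=∅∪out(0)=∅
  fail(4) 'ccab': from fail(3)=0 chase 'b': 0 ⇒ 7;  out=∅∪out(7)=∅
  fail(5) 'ccabc': from fail(4)=7 chase 'c': 7→0 ⇒ 1;  out=∅∪out(1)=∅
  fail(6) 'ccabcc': from fail(5)=1 chase 'c': 1 ⇒ 2;  out={0}∪out(2)={0}

Scan:
[0] read 'b'  n0⇒n7
[1] read 'a'  n7⇒n8  ** P1@[0:1]
[2] read 'b'  n8⇒n7 (fail-walked)
[3] read 'a'  n7⇒n8  ** P1@[2:3]
[4] read 'b'  n8⇒n7 (fail-walked)
[5] read 'a'  n7⇒n8  ** P1@[4:5]
[6] read 'a'  n8⇒n0 (fail-walked)
[7] read 'a'  n0⇒n0
[8] read 'c'  n0⇒n1
[9] read 'c'  n1⇒n2
[10] read 'a'  n2⇒n3
[11] read 'b'  n3⇒n4
[12] read 'c'  n4⇒n5
[13] read 'c'  n5⇒n6  ** P0@[8:13]
[14] read 'a'  n6⇒n3 (fail-walked)
[15] read 'a'  n3⇒n0 (fail-walked)
[16] read 'b'  n0⇒n7
[17] read 'c'  n7⇒n1 (fail-walked)
[18] read 'a'  n1⇒n0 (fail-walked)
[19] read 'a'  n0⇒n0
[20] read 'c'  n0⇒n1
[21] read 'c'  n1⇒n2
[22] read 'a'  n2⇒n3
[23] read 'b'  n3⇒n4
[24] read 'c'  n4⇒n5
[25] read 'c'  n5⇒n6  ** P0@[20:25]
[26] read 'c'  n6⇒n2 (fail-walked)
[27] read 'c'  n2⇒n2 (fail-walked)
[28] read 'a'  n2⇒n3
[29] read 'b'  n3⇒n4
[30] read 'c'  n4⇒n5
[31] read 'c'  n5⇒n6  ** P0@[26:31]
[32] read 'c'  n6⇒n2 (fail-walked)
[33] read 'c'  n2⇒n2 (fail-walked)
[34] read 'a'  n2⇒n3
[35] read 'b'  n3⇒n4
[36] read 'c'  n4⇒n5
[37] read 'c'  n5⇒n6  ** P0@[32:37]
[38] read 'a'  n6⇒n3 (fail-walked)
[39] read 'b'  n3⇒n4
[40] read 'a'  n4⇒n8 (fail-walked)  ** P1@[39:40]
[41] read 'b'  n8⇒n7 (fail-walked)
[42] read 'b'  n7⇒n7 (fail-walked)
[43] read 'a'  n7⇒n8  ** P1@[42:43]
[44] read 'b'  n8⇒n7 (fail-walked)
[45] read 'a'  n7⇒n8  ** P1@[44:45]
[46] read 'b'  n8⇒n7 (fail-walked)
[47] read 'a'  n7⇒n8  ** P1@[46:47]
[48] read 'b'  n8⇒n7 (fail-walked)
[49] read 'c'  n7⇒n1 (fail-walked)
[50] read 'c'  n1⇒n2
[51] read 'c'  n2⇒n2 (fail-walked)
[52] read 'a'  n2⇒n3
[53] read 'c'  n3⇒n1 (fail-walked)
[54] read 'c'  n1⇒n2
[55] read 'a'  n2⇒n3
[56] read 'b'  n3⇒n4
[57] read 'c'  n4⇒n5
[58] read 'c'  n5⇒n6  ** P0@[53:58]
[59] read 'c'  n6⇒n2 (fail-walked)

Matches: [[1,1],[3,1],[5,1],[13,0],[25,0],[31,0],[37,0],[40,1],[43,1],[45,1],[47,1],[58,0]]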